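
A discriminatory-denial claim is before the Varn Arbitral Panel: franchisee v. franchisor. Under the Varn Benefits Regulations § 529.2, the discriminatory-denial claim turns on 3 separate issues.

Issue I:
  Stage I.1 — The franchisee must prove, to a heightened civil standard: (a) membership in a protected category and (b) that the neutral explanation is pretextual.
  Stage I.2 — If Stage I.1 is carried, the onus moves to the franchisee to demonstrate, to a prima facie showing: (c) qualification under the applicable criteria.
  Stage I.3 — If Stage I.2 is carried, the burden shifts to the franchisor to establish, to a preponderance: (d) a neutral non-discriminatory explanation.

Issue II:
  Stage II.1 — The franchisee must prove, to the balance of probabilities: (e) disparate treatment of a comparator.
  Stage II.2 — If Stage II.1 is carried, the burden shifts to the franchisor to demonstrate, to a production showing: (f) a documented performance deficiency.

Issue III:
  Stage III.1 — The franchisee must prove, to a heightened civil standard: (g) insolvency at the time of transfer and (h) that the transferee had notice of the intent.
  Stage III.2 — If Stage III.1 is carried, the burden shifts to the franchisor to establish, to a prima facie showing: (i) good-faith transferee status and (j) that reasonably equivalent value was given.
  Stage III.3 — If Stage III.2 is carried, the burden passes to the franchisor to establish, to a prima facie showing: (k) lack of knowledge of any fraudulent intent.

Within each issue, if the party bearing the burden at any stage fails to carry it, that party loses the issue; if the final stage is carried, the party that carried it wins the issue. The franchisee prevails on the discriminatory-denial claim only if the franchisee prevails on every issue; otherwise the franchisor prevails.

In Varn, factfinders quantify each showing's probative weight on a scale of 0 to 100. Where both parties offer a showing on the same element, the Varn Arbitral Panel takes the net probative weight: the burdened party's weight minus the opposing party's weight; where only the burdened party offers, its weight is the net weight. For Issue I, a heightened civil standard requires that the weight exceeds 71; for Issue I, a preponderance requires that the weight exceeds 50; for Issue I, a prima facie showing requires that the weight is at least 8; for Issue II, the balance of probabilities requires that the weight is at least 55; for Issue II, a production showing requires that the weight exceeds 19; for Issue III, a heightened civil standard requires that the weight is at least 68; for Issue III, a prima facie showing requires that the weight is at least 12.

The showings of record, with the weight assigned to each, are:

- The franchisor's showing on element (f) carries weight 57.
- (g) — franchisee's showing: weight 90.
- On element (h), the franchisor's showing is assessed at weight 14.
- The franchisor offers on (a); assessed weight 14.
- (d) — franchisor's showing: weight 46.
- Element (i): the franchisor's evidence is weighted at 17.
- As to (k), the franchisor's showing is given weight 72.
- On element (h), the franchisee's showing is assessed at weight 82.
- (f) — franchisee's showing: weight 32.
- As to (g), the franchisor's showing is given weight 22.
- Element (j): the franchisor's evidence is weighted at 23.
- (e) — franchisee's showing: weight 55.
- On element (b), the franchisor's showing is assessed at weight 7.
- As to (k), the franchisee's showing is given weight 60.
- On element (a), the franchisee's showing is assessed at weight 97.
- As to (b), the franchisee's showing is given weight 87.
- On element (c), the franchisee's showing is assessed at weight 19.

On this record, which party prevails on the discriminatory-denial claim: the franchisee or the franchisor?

franchisor

— Issue I —
At Stage I.1 the franchisee must meet a heightened civil standard (weight exceeds 71): on (a) the weight is 97 less the opposing 14 gives net 83, which does exceed 71, so (a) meets the standard; on (b) the weight is 87 less the opposing 7 gives net 80, > 71, so (b) meets the standard.
  Stage I.1 is satisfied; the franchisee continues to bear the burden.
At Stage I.2 the franchisee must meet a prima facie showing (weight is at least 8): on (c) the weight is 19, ≥ 8, so (c) meets the standard.
  Stage I.2 carried; the burden shifts to the franchisor.
At Stage I.3 the franchisor must meet a preponderance (weight exceeds 50): on (d) the weight is 46, which does not exceed 50, so (d) does not meet the standard.
  Not every element is met, so the franchisor fails to carry Stage I.3.
So the franchisee prevails on this issue.
— Issue II —
Stage II.1 — burden on franchisee; standard: the balance of probabilities (weight is at least 55).
    (e): 55 ≥ 55 [met]
  Stage II.1 is satisfied; the onus moves to the franchisor.
Stage II.2 — burden on franchisor; standard: a production showing (weight exceeds 19).
    (f): 57 − 32 = 25 > 19 [met]
  The franchisor carries the last stage.
With every stage satisfied, the franchisor prevails on this issue.
— Issue III —
Stage III.1 (franchisee, a heightened civil standard, weight is at least 68): (g) net 90−22=68 ≥ 68 — meets; (h) net 82−14=68 ≥ 68 — meets.
  Stage III.1 carried; the burden shifts to the franchisor.
Stage III.2 (franchisor, a prima facie showing, weight is at least 12): (i) 17 ≥ 12 — meets; (j) 23 ≥ 12 — meets.
  Stage III.2 is satisfied; the franchisor continues to bear the burden.
Stage III.3 (franchisor, a prima facie showing, weight is at least 12): (k) net 72−60=12 ≥ 12 — meets.
  The franchisor carries the last stage.
All stages carried — the franchisor prevails on this issue.
Per-issue: Issue I → franchisee; Issue II → franchisor; Issue III → franchisor. The franchisee must prevail on every issue; overall, the franchisor prevails.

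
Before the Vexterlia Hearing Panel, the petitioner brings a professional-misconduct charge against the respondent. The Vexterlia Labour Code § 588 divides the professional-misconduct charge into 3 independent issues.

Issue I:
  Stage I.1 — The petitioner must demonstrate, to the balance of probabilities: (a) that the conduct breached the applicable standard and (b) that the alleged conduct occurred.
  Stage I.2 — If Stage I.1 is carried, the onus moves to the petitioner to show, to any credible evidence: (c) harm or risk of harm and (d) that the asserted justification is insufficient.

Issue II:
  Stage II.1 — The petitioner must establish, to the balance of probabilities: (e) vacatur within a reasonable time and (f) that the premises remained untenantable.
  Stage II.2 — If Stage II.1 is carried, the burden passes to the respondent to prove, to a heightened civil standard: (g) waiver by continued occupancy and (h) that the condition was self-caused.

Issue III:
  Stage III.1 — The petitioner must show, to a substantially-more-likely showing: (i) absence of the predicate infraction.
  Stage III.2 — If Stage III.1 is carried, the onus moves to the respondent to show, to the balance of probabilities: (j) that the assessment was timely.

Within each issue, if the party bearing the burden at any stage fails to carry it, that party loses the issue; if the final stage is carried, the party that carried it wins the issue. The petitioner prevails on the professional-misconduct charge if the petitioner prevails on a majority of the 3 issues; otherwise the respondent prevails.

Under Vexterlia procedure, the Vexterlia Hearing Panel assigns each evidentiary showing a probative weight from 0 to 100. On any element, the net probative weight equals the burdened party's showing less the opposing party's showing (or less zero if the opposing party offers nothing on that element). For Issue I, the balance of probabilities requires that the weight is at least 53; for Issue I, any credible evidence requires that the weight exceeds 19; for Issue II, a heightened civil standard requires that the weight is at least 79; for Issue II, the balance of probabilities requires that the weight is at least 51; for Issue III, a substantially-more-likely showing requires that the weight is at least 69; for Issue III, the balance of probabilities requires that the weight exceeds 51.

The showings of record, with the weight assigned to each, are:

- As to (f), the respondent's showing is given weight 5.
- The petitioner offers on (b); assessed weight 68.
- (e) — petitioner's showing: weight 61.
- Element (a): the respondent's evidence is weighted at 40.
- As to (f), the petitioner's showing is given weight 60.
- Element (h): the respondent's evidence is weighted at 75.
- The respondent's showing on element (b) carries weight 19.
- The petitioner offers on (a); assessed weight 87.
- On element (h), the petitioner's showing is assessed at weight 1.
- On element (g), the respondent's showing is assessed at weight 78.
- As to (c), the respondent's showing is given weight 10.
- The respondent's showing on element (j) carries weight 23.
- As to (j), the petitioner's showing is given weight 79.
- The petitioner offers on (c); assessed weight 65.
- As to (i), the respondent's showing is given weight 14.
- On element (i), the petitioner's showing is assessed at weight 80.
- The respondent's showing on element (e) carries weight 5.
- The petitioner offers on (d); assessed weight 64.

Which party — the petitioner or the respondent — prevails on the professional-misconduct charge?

— Issue I —
Stage I.1 — burden on petitioner; standard: the balance of probabilities (weight is at least 53).
    (a): 87 − 40 = 47 < 53 [not met]
    (b): 68 − 19 = 49 < 53 [not met]
  Not every element is met, so the petitioner fails to carry Stage I.1.
The respondent prevails on this issue.
— Issue II —
Stage II.1 — burden on petitioner; standard: the balance of probabilities (weight is at least 51).
    (e): 61 − 5 = 56 ≥ 51 [met]
    (f): 60 − 5 = 55 ≥ 51 [met]
  The petitioner carries Stage II.1; the respondent now bears the burden.
Stage II.2 — burden on respondent; standard: a heightened civil standard (weight is at least 79).
    (g): 78 < 79 [not met]
    (h): 75 − 1 = 74 < 79 [not met]
  The respondent does not carry Stage II.2.
The analysis ends at Stage II.2; the petitioner prevails on this issue.
— Issue III —
At Stage III.1 the petitioner must meet a substantially-more-likely showing (weight is at least 69): on (i) the weight is 80 less the opposing 14 gives net 66, which does not reach 69, so (i) does not meet the standard.
  Not every element is met, so the petitioner fails to carry Stage III.1.
The respondent prevails on this issue.
Per-issue: Issue I → respondent; Issue II → petitioner; Issue III → respondent. The petitioner must prevail on a majority of issues; overall, the respondent prevails.

respondent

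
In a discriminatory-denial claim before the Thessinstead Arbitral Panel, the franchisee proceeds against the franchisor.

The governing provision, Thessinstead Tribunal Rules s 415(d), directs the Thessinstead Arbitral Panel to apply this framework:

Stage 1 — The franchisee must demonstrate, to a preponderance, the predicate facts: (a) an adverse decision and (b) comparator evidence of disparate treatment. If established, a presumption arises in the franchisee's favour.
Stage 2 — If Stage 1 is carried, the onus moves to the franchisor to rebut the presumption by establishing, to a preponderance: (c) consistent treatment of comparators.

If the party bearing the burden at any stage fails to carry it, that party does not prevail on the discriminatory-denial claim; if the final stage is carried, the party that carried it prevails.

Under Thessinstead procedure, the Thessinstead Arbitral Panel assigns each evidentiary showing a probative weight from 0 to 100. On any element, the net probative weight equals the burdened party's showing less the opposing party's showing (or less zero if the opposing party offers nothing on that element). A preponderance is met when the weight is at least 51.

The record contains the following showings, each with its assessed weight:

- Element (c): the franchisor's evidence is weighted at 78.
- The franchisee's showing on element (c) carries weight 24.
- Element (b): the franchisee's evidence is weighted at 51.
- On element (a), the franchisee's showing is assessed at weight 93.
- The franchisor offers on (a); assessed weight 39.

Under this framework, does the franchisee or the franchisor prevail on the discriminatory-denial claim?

At Stage 1 the franchisee must meet a preponderance (weight is at least 51): on (a) the weight is 93 less the opposing 39 gives net 54, which does reach 51, so (a) meets the standard; on (b) the weight is 51, ≥ 51, so (b) meets the standard.
  Stage 1 is satisfied; the onus moves to the franchisor.
At Stage 2 the franchisor must meet a preponderance (weight is at least 51): on (c) the weight is 78 less the opposing 24 gives net 54, which does reach 51, so (c) meets the standard.
  All elements met at the final stage.
All stages carried — the franchisor prevails.

franchisor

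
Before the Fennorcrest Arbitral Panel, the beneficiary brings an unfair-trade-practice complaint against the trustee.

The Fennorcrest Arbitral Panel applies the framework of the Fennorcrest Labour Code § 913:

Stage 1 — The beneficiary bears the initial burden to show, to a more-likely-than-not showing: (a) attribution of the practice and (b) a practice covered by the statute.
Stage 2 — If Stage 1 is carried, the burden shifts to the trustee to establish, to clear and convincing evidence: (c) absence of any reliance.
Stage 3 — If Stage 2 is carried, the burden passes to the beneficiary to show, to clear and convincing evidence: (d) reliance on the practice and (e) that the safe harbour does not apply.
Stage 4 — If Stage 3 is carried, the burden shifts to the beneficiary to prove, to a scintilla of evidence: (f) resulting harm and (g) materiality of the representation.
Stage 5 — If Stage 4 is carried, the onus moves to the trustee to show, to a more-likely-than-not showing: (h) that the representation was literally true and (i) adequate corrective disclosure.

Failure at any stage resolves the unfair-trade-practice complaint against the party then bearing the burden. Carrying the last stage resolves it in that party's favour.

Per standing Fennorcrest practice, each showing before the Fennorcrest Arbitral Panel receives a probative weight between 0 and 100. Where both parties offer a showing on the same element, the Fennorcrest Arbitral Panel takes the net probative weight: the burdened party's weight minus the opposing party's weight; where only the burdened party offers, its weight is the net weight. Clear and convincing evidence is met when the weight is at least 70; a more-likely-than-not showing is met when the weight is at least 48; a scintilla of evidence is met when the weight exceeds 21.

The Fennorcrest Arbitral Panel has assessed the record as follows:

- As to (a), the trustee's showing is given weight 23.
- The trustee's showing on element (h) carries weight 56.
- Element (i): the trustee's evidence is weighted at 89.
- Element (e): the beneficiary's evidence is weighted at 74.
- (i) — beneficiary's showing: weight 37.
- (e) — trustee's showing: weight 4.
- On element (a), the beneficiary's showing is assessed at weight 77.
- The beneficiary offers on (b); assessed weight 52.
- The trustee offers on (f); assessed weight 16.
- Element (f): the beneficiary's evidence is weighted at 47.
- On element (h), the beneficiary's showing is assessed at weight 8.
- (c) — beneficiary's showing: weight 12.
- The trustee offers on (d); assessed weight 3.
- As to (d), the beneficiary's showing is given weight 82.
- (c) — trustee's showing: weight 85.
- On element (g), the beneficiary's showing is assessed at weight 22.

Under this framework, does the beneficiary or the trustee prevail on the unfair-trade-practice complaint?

Stage 1 (beneficiary, a more-likely-than-not showing, weight is at least 48): (a) net 77−23=54 ≥ 48 — meets; (b) 52 ≥ 48 — meets.
  Stage 1 carried; the burden shifts to the trustee.
Stage 2 (trustee, clear and convincing evidence, weight is at least 70): (c) net 85−12=73 ≥ 70 — meets.
  All elements met. The burden passes to the beneficiary.
Stage 3 (beneficiary, clear and convincing evidence, weight is at least 70): (d) net 82−3=79 ≥ 70 — meets; (e) net 74−4=70 ≥ 70 — meets.
  All elements met. The beneficiary retains the burden for Stage 4.
Stage 4 (beneficiary, a scintilla of evidence, weight exceeds 21): (f) net 47−16=31 > 21 — meets; (g) 22 > 21 — meets.
  All elements met. The burden passes to the trustee.
Stage 5 (trustee, a more-likely-than-not showing, weight is at least 48): (h) net 56−8=48 ≥ 48 — meets; (i) net 89−37=52 ≥ 48 — meets.
  The trustee carries the last stage.
With every stage satisfied, the trustee prevails.

trustee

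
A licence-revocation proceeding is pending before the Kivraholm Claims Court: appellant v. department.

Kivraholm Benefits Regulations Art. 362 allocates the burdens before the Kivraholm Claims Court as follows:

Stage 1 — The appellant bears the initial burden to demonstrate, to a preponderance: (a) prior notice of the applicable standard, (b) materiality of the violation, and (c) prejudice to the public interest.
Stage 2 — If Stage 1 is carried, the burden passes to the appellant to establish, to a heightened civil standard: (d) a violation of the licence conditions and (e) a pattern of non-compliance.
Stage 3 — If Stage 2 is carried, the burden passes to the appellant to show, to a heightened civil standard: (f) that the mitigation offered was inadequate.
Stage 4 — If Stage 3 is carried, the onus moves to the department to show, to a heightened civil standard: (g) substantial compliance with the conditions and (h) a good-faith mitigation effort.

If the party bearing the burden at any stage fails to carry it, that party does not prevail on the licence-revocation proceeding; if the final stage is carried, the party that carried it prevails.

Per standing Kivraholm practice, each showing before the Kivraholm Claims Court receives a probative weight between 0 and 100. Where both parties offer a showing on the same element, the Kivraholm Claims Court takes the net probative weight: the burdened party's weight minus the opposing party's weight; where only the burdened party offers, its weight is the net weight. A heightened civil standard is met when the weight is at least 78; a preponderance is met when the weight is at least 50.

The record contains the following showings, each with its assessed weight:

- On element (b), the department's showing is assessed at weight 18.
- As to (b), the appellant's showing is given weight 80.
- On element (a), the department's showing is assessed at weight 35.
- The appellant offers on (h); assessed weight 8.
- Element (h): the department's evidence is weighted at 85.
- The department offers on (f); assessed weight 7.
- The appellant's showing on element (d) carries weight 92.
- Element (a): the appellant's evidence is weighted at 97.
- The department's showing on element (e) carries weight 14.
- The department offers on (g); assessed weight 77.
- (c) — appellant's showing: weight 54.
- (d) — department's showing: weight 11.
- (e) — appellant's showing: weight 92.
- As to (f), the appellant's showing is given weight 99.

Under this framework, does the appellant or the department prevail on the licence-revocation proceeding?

At Stage 1 the appellant must meet a preponderance (weight is at least 50): on (a) the weight is 97 less the opposing 35 gives net 62, which does reach 50, so (a) meets the standard; on (b) the weight is 80 less the opposing 18 gives net 62, which does reach 50, so (b) meets the standard; on (c) the weight is 54, ≥ 50, so (c) meets the standard.
  Stage 1 carried; the burden remains with the appellant.
At Stage 2 the appellant must meet a heightened civil standard (weight is at least 78): on (d) the weight is 92 less the opposing 11 gives net 81, ≥ 78, so (d) meets the standard; on (e) the weight is 92 less the opposing 14 gives net 78, which does reach 78, so (e) meets the standard.
  All elements met. The appellant retains the burden for Stage 3.
At Stage 3 the appellant must meet a heightened civil standard (weight is at least 78): on (f) the weight is 99 less the opposing 7 gives net 92, ≥ 78, so (f) meets the standard.
  Stage 3 is satisfied; the onus moves to the department.
At Stage 4 the department must meet a heightened civil standard (weight is at least 78): on (g) the weight is 77, which does not reach 78, so (g) does not meet the standard; on (h) the weight is 85 less the opposing 8 gives net 77, < 78, so (h) does not meet the standard.
  Not every element is met, so the department fails to carry Stage 4.
The analysis ends at Stage 4; the appellant prevails.

appellant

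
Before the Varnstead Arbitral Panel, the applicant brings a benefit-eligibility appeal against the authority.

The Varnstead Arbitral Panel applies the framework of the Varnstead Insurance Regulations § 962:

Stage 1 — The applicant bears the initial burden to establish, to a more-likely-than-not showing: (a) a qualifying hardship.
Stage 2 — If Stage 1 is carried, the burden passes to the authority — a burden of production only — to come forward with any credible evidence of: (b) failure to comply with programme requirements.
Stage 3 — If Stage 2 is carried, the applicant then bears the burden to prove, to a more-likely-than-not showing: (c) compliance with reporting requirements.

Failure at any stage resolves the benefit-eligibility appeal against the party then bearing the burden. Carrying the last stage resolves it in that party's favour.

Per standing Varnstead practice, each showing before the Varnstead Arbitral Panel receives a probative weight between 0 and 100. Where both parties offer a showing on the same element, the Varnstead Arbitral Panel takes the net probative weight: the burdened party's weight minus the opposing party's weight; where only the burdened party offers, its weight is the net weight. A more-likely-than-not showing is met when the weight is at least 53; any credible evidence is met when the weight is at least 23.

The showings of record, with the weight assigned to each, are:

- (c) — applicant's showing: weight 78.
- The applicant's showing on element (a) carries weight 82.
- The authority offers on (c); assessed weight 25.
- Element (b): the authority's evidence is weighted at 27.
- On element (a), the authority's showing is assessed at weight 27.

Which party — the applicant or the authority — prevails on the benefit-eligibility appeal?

Stage 1 — burden on applicant; standard: a more-likely-than-not showing (weight is at least 53).
    (a): 82 − 27 = 55 ≥ 53 [met]
  Stage 1 is satisfied; the onus moves to the authority.
Stage 2 — burden on authority; standard: any credible evidence (weight is at least 23).
    (b): 27 ≥ 23 [met]
  Stage 2 carried; the burden shifts to the applicant.
Stage 3 — burden on applicant; standard: a more-likely-than-not showing (weight is at least 53).
    (c): 78 − 25 = 53 ≥ 53 [met]
  All elements met at the final stage.
With every stage satisfied, the applicant prevails.

applicant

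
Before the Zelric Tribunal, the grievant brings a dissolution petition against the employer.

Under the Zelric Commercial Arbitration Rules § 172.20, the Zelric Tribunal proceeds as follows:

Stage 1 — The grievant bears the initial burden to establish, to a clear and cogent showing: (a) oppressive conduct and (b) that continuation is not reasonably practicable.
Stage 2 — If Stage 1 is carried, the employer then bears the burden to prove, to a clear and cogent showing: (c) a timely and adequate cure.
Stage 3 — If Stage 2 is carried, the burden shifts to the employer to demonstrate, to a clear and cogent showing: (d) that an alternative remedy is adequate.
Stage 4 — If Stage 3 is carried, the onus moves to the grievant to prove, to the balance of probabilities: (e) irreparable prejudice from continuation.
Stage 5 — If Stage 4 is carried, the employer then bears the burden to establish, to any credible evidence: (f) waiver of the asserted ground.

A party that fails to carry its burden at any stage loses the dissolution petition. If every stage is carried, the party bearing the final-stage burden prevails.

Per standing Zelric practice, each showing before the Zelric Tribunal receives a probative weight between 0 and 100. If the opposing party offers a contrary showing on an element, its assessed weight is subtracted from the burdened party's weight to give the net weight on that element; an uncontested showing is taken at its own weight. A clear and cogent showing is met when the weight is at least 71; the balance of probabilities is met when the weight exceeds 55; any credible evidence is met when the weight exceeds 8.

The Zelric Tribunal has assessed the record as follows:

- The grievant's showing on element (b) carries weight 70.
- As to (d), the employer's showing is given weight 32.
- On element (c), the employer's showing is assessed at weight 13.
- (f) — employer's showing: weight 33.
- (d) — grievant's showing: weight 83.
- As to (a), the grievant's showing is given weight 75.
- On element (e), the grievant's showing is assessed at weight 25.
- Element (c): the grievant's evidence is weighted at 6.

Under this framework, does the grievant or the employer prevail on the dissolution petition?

employer

Stage 1 — burden on grievant; standard: a clear and cogent showing (weight is at least 71).
    (a): 75 ≥ 71 [met]
    (b): 70 < 71 [not met]
  Stage 1 not carried; the grievant fails its burden.
The employer prevails.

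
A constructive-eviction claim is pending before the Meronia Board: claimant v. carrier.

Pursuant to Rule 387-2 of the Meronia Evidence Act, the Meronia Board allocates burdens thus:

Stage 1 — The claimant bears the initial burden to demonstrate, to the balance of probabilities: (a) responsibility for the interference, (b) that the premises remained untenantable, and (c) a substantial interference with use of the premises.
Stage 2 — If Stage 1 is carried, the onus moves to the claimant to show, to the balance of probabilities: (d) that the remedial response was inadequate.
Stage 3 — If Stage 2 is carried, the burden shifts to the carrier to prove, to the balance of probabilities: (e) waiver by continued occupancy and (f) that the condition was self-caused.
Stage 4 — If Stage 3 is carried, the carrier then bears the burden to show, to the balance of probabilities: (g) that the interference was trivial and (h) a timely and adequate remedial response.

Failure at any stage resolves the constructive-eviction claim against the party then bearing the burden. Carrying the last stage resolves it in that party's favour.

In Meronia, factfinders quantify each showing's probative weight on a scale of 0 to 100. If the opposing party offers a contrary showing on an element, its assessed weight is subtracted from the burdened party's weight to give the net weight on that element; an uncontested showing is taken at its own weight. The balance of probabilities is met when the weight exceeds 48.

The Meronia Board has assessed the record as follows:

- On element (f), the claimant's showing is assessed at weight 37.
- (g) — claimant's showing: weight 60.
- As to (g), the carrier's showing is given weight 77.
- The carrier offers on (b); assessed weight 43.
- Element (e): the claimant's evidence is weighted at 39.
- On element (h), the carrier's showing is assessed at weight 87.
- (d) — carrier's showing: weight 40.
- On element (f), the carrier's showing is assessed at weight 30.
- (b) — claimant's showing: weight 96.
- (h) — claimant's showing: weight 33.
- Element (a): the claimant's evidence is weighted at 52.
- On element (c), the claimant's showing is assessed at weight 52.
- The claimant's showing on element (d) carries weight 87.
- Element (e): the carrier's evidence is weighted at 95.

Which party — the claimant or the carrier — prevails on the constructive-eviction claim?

Stage 1 — burden on claimant; standard: the balance of probabilities (weight exceeds 48).
    (a): 52 > 48 [met]
    (b): 96 − 43 = 53 > 48 [met]
    (c): 52 > 48 [met]
  Stage 1 is satisfied; the claimant continues to bear the burden.
Stage 2 — burden on claimant; standard: the balance of probabilities (weight exceeds 48).
    (d): 87 − 40 = 47 ≤ 48 [not met]
  Stage 2 not carried; the claimant fails its burden.
The carrier prevails.

carrier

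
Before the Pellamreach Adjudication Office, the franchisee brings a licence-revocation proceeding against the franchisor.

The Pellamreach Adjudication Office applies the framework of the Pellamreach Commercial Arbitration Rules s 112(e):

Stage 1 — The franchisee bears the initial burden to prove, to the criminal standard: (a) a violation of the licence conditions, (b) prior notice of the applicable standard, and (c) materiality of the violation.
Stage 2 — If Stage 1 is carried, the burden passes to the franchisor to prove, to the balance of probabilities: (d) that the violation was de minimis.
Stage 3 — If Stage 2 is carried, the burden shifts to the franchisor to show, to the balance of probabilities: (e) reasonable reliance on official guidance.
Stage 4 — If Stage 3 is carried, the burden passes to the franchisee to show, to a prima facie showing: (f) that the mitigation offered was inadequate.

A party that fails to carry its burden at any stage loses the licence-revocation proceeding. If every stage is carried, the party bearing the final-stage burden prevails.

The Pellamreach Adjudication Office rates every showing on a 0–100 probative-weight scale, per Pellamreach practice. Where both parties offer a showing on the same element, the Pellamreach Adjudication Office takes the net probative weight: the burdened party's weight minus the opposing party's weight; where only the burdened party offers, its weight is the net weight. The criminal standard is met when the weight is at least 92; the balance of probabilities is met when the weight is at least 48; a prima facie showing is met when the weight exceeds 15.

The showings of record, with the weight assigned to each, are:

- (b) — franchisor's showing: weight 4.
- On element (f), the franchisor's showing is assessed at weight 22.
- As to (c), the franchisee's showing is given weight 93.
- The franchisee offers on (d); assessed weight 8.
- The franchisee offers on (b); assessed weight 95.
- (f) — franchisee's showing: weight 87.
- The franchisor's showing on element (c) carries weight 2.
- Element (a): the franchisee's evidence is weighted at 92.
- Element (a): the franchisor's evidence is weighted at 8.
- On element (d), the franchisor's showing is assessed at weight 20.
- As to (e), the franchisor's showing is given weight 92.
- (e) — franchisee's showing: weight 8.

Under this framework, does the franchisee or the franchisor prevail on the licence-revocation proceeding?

franchisor

Stage 1 — burden on franchisee; standard: the criminal standard (weight is at least 92).
    (a): 92 − 8 = 84 < 92 [not met]
    (b): 95 − 4 = 91 < 92 [not met]
    (c): 93 − 2 = 91 < 92 [not met]
  The franchisee does not carry Stage 1.
The franchisor prevails.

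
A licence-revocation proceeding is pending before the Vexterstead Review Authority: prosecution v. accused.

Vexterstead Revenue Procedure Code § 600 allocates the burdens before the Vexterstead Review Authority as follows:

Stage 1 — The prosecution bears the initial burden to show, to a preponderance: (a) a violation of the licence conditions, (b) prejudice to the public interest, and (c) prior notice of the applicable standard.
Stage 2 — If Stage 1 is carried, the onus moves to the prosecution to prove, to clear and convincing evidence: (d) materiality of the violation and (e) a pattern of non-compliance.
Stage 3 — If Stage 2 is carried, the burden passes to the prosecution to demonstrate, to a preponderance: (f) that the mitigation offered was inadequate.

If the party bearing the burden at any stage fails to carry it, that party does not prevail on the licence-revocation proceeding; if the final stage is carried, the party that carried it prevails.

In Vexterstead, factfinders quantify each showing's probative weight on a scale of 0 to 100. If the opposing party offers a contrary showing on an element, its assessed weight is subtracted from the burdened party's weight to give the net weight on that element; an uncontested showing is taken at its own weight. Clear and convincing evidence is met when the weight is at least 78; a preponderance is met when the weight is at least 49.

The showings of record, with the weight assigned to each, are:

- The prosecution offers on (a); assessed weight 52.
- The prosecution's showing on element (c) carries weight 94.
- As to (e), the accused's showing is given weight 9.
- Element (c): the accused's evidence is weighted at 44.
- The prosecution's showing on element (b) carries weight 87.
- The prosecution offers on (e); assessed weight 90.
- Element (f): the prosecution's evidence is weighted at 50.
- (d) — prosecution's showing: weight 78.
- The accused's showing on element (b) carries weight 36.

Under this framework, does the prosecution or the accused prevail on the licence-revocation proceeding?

prosecution

Stage 1 — burden on prosecution; standard: a preponderance (weight is at least 49).
    (a): 52 ≥ 49 [met]
    (b): 87 − 36 = 51 ≥ 49 [met]
    (c): 94 − 44 = 50 ≥ 49 [met]
  All elements met. The prosecution retains the burden for Stage 2.
Stage 2 — burden on prosecution; standard: clear and convincing evidence (weight is at least 78).
    (d): 78 ≥ 78 [met]
    (e): 90 − 9 = 81 ≥ 78 [met]
  Stage 2 carried; the burden remains with the prosecution.
Stage 3 — burden on prosecution; standard: a preponderance (weight is at least 49).
    (f): 50 ≥ 49 [met]
  Stage 3 carried; the final stage is satisfied.
All stages carried — the prosecution prevails.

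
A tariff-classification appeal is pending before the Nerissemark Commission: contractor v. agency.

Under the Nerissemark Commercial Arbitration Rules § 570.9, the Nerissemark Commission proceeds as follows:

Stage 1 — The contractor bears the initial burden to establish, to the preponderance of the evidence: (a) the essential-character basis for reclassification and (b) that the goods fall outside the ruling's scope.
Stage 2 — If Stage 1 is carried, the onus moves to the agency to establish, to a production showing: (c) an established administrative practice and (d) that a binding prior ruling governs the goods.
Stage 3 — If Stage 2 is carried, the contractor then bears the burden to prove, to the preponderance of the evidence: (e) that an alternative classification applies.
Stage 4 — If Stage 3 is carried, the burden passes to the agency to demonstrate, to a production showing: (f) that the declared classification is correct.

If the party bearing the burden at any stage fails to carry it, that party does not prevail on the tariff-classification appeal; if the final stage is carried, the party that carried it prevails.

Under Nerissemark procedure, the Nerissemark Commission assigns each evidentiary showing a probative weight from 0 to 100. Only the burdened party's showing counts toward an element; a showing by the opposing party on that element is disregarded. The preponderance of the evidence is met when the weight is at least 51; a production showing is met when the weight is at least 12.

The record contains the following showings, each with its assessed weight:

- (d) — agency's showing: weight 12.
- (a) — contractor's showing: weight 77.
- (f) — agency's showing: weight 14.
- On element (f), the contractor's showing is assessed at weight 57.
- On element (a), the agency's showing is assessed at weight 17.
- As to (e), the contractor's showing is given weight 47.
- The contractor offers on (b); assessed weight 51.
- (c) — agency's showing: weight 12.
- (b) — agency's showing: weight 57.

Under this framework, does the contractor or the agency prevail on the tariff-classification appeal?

Stage 1 — burden on contractor; standard: the preponderance of the evidence (weight is at least 51).
    (a): 77 (agency's 17 disregarded) ≥ 51 [met]
    (b): 51 (agency's 57 disregarded) ≥ 51 [met]
  Stage 1 is satisfied; the onus moves to the agency.
Stage 2 — burden on agency; standard: a production showing (weight is at least 12).
    (c): 12 ≥ 12 [met]
    (d): 12 ≥ 12 [met]
  The agency carries Stage 2; the contractor now bears the burden.
Stage 3 — burden on contractor; standard: the preponderance of the evidence (weight is at least 51).
    (e): 47 < 51 [not met]
  The contractor does not carry Stage 3.
The agency prevails.

agency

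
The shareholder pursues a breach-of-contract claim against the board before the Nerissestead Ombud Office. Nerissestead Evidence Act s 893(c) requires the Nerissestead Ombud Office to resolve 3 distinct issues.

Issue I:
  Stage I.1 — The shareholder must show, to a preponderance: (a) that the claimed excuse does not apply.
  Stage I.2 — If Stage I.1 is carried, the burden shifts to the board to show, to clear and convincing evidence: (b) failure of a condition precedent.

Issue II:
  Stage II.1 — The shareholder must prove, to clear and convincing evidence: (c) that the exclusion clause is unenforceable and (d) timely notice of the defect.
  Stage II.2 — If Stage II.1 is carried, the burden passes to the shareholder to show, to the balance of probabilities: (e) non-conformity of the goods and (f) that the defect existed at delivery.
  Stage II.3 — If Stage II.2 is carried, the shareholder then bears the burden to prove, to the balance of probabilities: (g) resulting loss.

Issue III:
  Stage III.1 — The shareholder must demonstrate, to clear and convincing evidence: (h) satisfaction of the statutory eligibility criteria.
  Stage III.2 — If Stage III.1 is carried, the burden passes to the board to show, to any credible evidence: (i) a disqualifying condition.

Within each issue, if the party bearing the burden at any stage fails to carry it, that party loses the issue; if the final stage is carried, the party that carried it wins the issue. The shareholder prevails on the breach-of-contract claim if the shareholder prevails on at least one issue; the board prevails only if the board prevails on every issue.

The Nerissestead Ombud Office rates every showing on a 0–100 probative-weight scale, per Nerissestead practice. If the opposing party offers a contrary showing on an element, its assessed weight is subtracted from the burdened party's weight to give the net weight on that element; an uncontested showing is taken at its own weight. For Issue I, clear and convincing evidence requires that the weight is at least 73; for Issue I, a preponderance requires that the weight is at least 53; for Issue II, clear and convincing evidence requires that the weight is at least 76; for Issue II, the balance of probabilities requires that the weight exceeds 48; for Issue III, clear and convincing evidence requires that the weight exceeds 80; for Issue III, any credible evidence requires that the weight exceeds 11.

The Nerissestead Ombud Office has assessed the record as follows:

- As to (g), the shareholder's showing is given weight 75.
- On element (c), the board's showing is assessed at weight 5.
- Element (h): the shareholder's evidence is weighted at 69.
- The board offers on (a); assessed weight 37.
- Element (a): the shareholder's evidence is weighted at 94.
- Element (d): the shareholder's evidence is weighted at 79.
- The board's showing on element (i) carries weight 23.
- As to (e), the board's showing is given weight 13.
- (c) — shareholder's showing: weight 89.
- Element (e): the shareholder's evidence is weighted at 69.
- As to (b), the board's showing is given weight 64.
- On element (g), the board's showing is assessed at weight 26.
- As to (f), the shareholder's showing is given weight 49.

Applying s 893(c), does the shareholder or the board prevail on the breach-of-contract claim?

— Issue I —
Stage I.1 (shareholder, a preponderance, weight is at least 53): (a) net 94−37=57 ≥ 53 — meets.
  All elements met. The burden passes to the board.
Stage I.2 (board, clear and convincing evidence, weight is at least 73): (b) 64 < 73 — fails.
  The board does not carry Stage I.2.
So the shareholder prevails on this issue.
— Issue II —
At Stage II.1 the shareholder must meet clear and convincing evidence (weight is at least 76): on (c) the weight is 89 less the opposing 5 gives net 84, ≥ 76, so (c) meets the standard; on (d) the weight is 79, ≥ 76, so (d) meets the standard.
  Stage II.1 is satisfied; the shareholder continues to bear the burden.
At Stage II.2 the shareholder must meet the balance of probabilities (weight exceeds 48): on (e) the weight is 69 less the opposing 13 gives net 56, > 48, so (e) meets the standard; on (f) the weight is 49, which does exceed 48, so (f) meets the standard.
  All elements met. The shareholder retains the burden for Stage II.3.
At Stage II.3 the shareholder must meet the balance of probabilities (weight exceeds 48): on (g) the weight is 75 less the opposing 26 gives net 49, which does exceed 48, so (g) meets the standard.
  Stage II.3 carried; the final stage is satisfied.
With every stage satisfied, the shareholder prevails on this issue.
— Issue III —
Stage III.1 — burden on shareholder; standard: clear and convincing evidence (weight exceeds 80).
    (h): 69 ≤ 80 [not met]
  Not every element is met, so the shareholder fails to carry Stage III.1.
The board prevails on this issue.
Per-issue: Issue I → shareholder; Issue II → shareholder; Issue III → board. The shareholder must prevail on at least one issue; overall, the shareholder prevails.

shareholder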